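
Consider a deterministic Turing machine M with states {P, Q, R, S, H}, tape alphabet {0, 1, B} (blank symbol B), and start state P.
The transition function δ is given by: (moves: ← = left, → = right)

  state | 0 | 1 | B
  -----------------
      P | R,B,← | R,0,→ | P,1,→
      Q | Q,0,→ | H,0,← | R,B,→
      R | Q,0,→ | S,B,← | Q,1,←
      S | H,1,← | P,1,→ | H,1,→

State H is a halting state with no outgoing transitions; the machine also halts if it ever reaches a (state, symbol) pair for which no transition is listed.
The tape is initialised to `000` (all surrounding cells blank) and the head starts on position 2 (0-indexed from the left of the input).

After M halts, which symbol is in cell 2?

state=P head=2 tape=00[0]B   (P,0)→(R,B,←)
state=R head=1 tape=0[0]BB   (R,0)→(Q,0,→)
state=Q head=2 tape=00[B]B   (Q,B)→(R,B,→)
state=R head=3 tape=00B[B]   (R,B)→(Q,1,←)
state=Q head=2 tape=00[B]1   (Q,B)→(R,B,→)
state=R head=3 tape=00B[1]   (R,1)→(S,B,←)
state=S head=2 tape=00[B]B   (S,B)→(H,1,→)
state=H head=3 tape=001[B]
Cell 2 holds 1 when M halts.

1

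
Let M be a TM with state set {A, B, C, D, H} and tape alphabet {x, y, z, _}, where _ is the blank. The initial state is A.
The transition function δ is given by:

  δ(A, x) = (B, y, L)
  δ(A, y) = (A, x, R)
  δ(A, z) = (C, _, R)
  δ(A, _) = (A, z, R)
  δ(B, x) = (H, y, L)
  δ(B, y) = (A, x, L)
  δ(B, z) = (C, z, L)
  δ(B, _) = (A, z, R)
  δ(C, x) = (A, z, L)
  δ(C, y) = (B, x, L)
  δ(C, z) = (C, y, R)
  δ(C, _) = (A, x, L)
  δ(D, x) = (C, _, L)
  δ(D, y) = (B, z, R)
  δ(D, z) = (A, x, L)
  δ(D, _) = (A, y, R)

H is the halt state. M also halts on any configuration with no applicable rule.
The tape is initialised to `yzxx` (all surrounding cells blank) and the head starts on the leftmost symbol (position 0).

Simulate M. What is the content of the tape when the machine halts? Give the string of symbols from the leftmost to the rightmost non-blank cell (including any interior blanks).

state=A head=0 tape=[y]zxx_   (A,y)→(A,x,R)
state=A head=1 tape=x[z]xx_   (A,z)→(C,_,R)
state=C head=2 tape=x_[x]x_   (C,x)→(A,z,L)
state=A head=1 tape=x[_]zx_   (A,_)→(A,z,R)
state=A head=2 tape=xz[z]x_   (A,z)→(C,_,R)
state=C head=3 tape=xz_[x]_   (C,x)→(A,z,L)
state=A head=2 tape=xz[_]z_   (A,_)→(A,z,R)
state=A head=3 tape=xzz[z]_   (A,z)→(C,_,R)
state=C head=4 tape=xzz_[_]   (C,_)→(A,x,L)
state=A head=3 tape=xzz[_]x   (A,_)→(A,z,R)
state=A head=4 tape=xzzz[x]   (A,x)→(B,y,L)
state=B head=3 tape=xzz[z]y   (B,z)→(C,z,L)
state=C head=2 tape=xz[z]zy   (C,z)→(C,y,R)
state=C head=3 tape=xzy[z]y   (C,z)→(C,y,R)
state=C head=4 tape=xzyy[y]   (C,y)→(B,x,L)
state=B head=3 tape=xzy[y]x   (B,y)→(A,x,L)
state=A head=2 tape=xz[y]xx   (A,y)→(A,x,R)
state=A head=3 tape=xzx[x]x   (A,x)→(B,y,L)
state=B head=2 tape=xz[x]yx   (B,x)→(H,y,L)
state=H head=1 tape=x[z]yyx
The non-blank tape span at halt is xzyyx.

xzyyx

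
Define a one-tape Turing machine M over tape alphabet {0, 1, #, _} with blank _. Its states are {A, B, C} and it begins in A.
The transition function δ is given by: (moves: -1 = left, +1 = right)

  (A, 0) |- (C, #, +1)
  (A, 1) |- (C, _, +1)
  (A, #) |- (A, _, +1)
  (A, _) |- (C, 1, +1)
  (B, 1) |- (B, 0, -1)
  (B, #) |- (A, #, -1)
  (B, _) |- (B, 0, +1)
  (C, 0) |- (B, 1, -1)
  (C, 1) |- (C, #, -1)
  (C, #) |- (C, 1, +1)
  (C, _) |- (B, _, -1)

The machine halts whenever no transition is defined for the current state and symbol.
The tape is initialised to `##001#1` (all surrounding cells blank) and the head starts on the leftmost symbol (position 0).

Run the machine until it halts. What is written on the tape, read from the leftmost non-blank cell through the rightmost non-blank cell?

00#######

A | __[#]#001#1   read # → write _, move +1, go to A
A | ___[#]001#1   read # → write _, move +1, go to A
A | ____[0]01#1   read 0 → write #, move +1, go to C
C | ____#[0]1#1   read 0 → write 1, move -1, go to B
B | ____[#]11#1   read # → write #, move -1, go to A
A | ___[_]#11#1   read _ → write 1, move +1, go to C
C | ___1[#]11#1   read # → write 1, move +1, go to C
C | ___11[1]1#1   read 1 → write #, move -1, go to C
C | ___1[1]#1#1   read 1 → write #, move -1, go to C
C | ___[1]##1#1   read 1 → write #, move -1, go to C
C | __[_]###1#1   read _ → write _, move -1, go to B
B | _[_]_###1#1   read _ → write 0, move +1, go to B
B | _0[_]###1#1   read _ → write 0, move +1, go to B
B | _00[#]##1#1   read # → write #, move -1, go to A
A | _0[0]###1#1   read 0 → write #, move +1, go to C
C | _0#[#]##1#1   read # → write 1, move +1, go to C
C | _0#1[#]#1#1   read # → write 1, move +1, go to C
C | _0#11[#]1#1   read # → write 1, move +1, go to C
C | _0#111[1]#1   read 1 → write #, move -1, go to C
C | _0#11[1]##1   read 1 → write #, move -1, go to C
C | _0#1[1]###1   read 1 → write #, move -1, go to C
C | _0#[1]####1   read 1 → write #, move -1, go to C
C | _0[#]#####1   read # → write 1, move +1, go to C
C | _01[#]####1   read # → write 1, move +1, go to C
C | _011[#]###1   read # → write 1, move +1, go to C
C | _0111[#]##1   read # → write 1, move +1, go to C
C | _01111[#]#1   read # → write 1, move +1, go to C
C | _011111[#]1   read # → write 1, move +1, go to C
C | _0111111[1]   read 1 → write #, move -1, go to C
C | _011111[1]#   read 1 → write #, move -1, go to C
C | _01111[1]##   read 1 → write #, move -1, go to C
C | _0111[1]###   read 1 → write #, move -1, go to C
C | _011[1]####   read 1 → write #, move -1, go to C
C | _01[1]#####   read 1 → write #, move -1, go to C
C | _0[1]######   read 1 → write #, move -1, go to C
C | _[0]#######   read 0 → write 1, move -1, go to B
B | [_]1#######   read _ → write 0, move +1, go to B
B | 0[1]#######   read 1 → write 0, move -1, go to B
B | [0]0#######
The non-blank tape span at halt is 00#######.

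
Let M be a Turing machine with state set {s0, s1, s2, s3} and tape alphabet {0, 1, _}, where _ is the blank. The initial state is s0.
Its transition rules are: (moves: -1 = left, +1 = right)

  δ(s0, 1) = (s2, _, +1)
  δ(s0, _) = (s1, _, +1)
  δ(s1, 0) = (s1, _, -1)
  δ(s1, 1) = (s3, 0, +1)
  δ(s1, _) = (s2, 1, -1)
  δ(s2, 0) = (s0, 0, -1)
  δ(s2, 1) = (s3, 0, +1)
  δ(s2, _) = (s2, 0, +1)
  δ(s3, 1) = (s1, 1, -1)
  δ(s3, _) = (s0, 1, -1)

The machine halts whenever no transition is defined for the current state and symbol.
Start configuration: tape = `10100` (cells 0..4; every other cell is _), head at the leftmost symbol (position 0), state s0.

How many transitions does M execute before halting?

s0 | _[1]0100   read 1 → write _, move +1, go to s2
s2 | __[0]100   read 0 → write 0, move -1, go to s0
s0 | _[_]0100   read _ → write _, move +1, go to s1
s1 | __[0]100   read 0 → write _, move -1, go to s1
s1 | _[_]_100   read _ → write 1, move -1, go to s2
s2 | [_]1_100   read _ → write 0, move +1, go to s2
s2 | 0[1]_100   read 1 → write 0, move +1, go to s3
s3 | 00[_]100   read _ → write 1, move -1, go to s0
s0 | 0[0]1100
M halts after 8 transitions.

8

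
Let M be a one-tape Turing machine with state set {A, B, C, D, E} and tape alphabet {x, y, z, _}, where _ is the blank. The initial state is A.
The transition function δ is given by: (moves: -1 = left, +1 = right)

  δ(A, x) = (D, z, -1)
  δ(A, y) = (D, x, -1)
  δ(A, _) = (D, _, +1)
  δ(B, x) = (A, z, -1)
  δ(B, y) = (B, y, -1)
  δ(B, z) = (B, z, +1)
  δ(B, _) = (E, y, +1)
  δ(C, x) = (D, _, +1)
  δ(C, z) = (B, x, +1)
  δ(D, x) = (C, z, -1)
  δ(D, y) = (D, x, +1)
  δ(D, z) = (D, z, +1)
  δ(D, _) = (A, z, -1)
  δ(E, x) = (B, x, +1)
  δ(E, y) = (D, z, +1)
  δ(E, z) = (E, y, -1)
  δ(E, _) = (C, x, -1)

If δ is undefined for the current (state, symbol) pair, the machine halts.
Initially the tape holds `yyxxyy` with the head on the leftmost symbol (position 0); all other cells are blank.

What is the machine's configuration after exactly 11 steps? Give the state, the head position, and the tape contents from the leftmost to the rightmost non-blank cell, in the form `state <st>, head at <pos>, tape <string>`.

state B, head at 1, tape xzyxxyy

state=A head=0 tape=__[y]yxxyy   (A,y)→(D,x,-1)
state=D head=-1 tape=_[_]xyxxyy   (D,_)→(A,z,-1)
state=A head=-2 tape=[_]zxyxxyy   (A,_)→(D,_,+1)
state=D head=-1 tape=_[z]xyxxyy   (D,z)→(D,z,+1)
state=D head=0 tape=_z[x]yxxyy   (D,x)→(C,z,-1)
state=C head=-1 tape=_[z]zyxxyy   (C,z)→(B,x,+1)
state=B head=0 tape=_x[z]yxxyy   (B,z)→(B,z,+1)
state=B head=1 tape=_xz[y]xxyy   (B,y)→(B,y,-1)
state=B head=0 tape=_x[z]yxxyy   (B,z)→(B,z,+1)
state=B head=1 tape=_xz[y]xxyy   (B,y)→(B,y,-1)
state=B head=0 tape=_x[z]yxxyy   (B,z)→(B,z,+1)
state=B head=1 tape=_xz[y]xxyy
After 11 steps: state B, head at 1, tape xzyxxyy.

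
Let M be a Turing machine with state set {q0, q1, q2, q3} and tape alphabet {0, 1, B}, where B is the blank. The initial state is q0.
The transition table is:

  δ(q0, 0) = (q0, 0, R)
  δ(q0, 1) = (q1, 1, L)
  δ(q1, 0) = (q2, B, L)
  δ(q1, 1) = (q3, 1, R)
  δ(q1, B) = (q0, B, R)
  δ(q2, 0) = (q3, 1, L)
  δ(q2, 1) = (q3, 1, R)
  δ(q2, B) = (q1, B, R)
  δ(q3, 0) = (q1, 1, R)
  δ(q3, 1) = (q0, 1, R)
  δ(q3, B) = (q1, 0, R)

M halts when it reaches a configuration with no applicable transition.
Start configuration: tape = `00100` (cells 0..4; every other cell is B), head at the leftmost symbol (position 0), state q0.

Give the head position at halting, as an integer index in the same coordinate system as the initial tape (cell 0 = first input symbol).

q0 | B[0]0100BB   read 0 → write 0, move R, go to q0
q0 | B0[0]100BB   read 0 → write 0, move R, go to q0
q0 | B00[1]00BB   read 1 → write 1, move L, go to q1
q1 | B0[0]100BB   read 0 → write B, move L, go to q2
q2 | B[0]B100BB   read 0 → write 1, move L, go to q3
q3 | [B]1B100BB   read B → write 0, move R, go to q1
q1 | 0[1]B100BB   read 1 → write 1, move R, go to q3
q3 | 01[B]100BB   read B → write 0, move R, go to q1
q1 | 010[1]00BB   read 1 → write 1, move R, go to q3
q3 | 0101[0]0BB   read 0 → write 1, move R, go to q1
q1 | 01011[0]BB   read 0 → write B, move L, go to q2
q2 | 0101[1]BBB   read 1 → write 1, move R, go to q3
q3 | 01011[B]BB   read B → write 0, move R, go to q1
q1 | 010110[B]B   read B → write B, move R, go to q0
q0 | 010110B[B]
At halt the head is at cell 6.

6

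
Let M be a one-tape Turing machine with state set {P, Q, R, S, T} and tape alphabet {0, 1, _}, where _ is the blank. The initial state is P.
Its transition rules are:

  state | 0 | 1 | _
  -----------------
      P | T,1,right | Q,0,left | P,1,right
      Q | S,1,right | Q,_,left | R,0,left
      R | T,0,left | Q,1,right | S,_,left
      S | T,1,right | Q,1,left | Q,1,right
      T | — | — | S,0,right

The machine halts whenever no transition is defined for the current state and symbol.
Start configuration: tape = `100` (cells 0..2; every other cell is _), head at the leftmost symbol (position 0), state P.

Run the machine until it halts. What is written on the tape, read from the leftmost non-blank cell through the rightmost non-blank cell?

111000

state=P head=0 tape=___[1]00   (P,1)→(Q,0,left)
state=Q head=-1 tape=__[_]000   (Q,_)→(R,0,left)
state=R head=-2 tape=_[_]0000   (R,_)→(S,_,left)
state=S head=-3 tape=[_]_0000   (S,_)→(Q,1,right)
state=Q head=-2 tape=1[_]0000   (Q,_)→(R,0,left)
state=R head=-3 tape=[1]00000   (R,1)→(Q,1,right)
state=Q head=-2 tape=1[0]0000   (Q,0)→(S,1,right)
state=S head=-1 tape=11[0]000   (S,0)→(T,1,right)
state=T head=0 tape=111[0]00
The non-blank tape span at halt is 111000.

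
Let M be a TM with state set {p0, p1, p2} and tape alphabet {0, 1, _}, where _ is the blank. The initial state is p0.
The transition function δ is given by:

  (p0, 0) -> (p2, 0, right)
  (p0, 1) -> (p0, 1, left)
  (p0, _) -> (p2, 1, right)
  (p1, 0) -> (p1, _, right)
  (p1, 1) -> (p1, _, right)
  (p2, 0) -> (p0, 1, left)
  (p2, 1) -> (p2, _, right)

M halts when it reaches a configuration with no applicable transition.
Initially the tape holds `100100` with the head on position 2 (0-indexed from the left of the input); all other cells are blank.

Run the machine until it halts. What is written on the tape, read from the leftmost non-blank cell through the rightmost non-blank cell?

p0 | 10[0]100_   read 0 → write 0, move right, go to p2
p2 | 100[1]00_   read 1 → write _, move right, go to p2
p2 | 100_[0]0_   read 0 → write 1, move left, go to p0
p0 | 100[_]10_   read _ → write 1, move right, go to p2
p2 | 1001[1]0_   read 1 → write _, move right, go to p2
p2 | 1001_[0]_   read 0 → write 1, move left, go to p0
p0 | 1001[_]1_   read _ → write 1, move right, go to p2
p2 | 10011[1]_   read 1 → write _, move right, go to p2
p2 | 10011_[_]
The non-blank tape span at halt is 10011.

10011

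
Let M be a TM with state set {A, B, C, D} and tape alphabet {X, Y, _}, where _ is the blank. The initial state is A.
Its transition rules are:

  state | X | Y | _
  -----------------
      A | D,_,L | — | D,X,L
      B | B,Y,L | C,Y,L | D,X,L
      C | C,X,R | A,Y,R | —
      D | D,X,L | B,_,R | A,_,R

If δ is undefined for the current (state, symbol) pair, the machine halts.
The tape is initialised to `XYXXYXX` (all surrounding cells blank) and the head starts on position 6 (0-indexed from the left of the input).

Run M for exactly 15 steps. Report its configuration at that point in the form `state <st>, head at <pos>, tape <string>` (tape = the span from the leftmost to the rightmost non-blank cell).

state D, head at -1, tape XXYXXY

state=A head=6 tape=_XYXXYX[X]   (A,X)→(D,_,L)
state=D head=5 tape=_XYXXY[X]_   (D,X)→(D,X,L)
state=D head=4 tape=_XYXX[Y]X_   (D,Y)→(B,_,R)
state=B head=5 tape=_XYXX_[X]_   (B,X)→(B,Y,L)
state=B head=4 tape=_XYXX[_]Y_   (B,_)→(D,X,L)
state=D head=3 tape=_XYX[X]XY_   (D,X)→(D,X,L)
state=D head=2 tape=_XY[X]XXY_   (D,X)→(D,X,L)
state=D head=1 tape=_X[Y]XXXY_   (D,Y)→(B,_,R)
state=B head=2 tape=_X_[X]XXY_   (B,X)→(B,Y,L)
state=B head=1 tape=_X[_]YXXY_   (B,_)→(D,X,L)
state=D head=0 tape=_[X]XYXXY_   (D,X)→(D,X,L)
state=D head=-1 tape=[_]XXYXXY_   (D,_)→(A,_,R)
state=A head=0 tape=_[X]XYXXY_   (A,X)→(D,_,L)
state=D head=-1 tape=[_]_XYXXY_   (D,_)→(A,_,R)
state=A head=0 tape=_[_]XYXXY_   (A,_)→(D,X,L)
state=D head=-1 tape=[_]XXYXXY_
After 15 steps: state D, head at -1, tape XXYXXY.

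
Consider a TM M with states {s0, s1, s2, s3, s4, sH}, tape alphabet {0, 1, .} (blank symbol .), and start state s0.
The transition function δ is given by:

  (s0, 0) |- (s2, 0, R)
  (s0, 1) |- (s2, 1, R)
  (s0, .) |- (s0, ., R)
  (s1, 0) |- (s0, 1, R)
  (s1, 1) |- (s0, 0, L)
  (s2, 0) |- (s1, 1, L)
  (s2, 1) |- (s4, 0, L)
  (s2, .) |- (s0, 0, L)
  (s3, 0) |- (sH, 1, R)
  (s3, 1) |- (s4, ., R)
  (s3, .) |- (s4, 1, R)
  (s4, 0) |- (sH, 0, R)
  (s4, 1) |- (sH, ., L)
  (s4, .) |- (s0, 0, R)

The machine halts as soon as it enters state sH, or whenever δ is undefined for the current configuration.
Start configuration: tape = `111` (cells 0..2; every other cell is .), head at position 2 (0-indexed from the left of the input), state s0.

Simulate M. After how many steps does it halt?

s0 | .11[1].   read 1 → write 1, move R, go to s2
s2 | .111[.]   read . → write 0, move L, go to s0
s0 | .11[1]0   read 1 → write 1, move R, go to s2
s2 | .111[0]   read 0 → write 1, move L, go to s1
s1 | .11[1]1   read 1 → write 0, move L, go to s0
s0 | .1[1]01   read 1 → write 1, move R, go to s2
s2 | .11[0]1   read 0 → write 1, move L, go to s1
s1 | .1[1]11   read 1 → write 0, move L, go to s0
s0 | .[1]011   read 1 → write 1, move R, go to s2
s2 | .1[0]11   read 0 → write 1, move L, go to s1
s1 | .[1]111   read 1 → write 0, move L, go to s0
s0 | [.]0111   read . → write ., move R, go to s0
s0 | .[0]111   read 0 → write 0, move R, go to s2
s2 | .0[1]11   read 1 → write 0, move L, go to s4
s4 | .[0]011   read 0 → write 0, move R, go to sH
sH | .0[0]11
M halts after 15 transitions.

15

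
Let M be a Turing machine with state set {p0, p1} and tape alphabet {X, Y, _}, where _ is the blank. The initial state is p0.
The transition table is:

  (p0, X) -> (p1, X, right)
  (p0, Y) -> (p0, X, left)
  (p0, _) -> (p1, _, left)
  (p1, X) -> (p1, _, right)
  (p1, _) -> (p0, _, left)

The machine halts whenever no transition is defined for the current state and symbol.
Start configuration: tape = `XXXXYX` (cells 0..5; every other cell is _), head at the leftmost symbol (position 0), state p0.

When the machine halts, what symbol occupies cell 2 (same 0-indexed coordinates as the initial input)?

_

state=p0 head=0 tape=[X]XXXYX   (p0,X)→(p1,X,right)
state=p1 head=1 tape=X[X]XXYX   (p1,X)→(p1,_,right)
state=p1 head=2 tape=X_[X]XYX   (p1,X)→(p1,_,right)
state=p1 head=3 tape=X__[X]YX   (p1,X)→(p1,_,right)
state=p1 head=4 tape=X___[Y]X
Cell 2 holds _ when M halts.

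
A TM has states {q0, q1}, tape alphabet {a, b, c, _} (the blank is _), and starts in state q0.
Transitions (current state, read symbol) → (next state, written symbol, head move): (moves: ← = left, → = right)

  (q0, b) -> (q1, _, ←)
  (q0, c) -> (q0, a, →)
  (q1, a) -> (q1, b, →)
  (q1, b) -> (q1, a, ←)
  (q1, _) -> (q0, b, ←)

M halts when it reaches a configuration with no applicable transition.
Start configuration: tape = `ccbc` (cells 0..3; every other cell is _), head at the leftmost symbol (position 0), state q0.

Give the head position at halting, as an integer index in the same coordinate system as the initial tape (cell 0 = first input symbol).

state=q0 head=0 tape=__[c]cbc   (q0,c)→(q0,a,→)
state=q0 head=1 tape=__a[c]bc   (q0,c)→(q0,a,→)
state=q0 head=2 tape=__aa[b]c   (q0,b)→(q1,_,←)
state=q1 head=1 tape=__a[a]_c   (q1,a)→(q1,b,→)
state=q1 head=2 tape=__ab[_]c   (q1,_)→(q0,b,←)
state=q0 head=1 tape=__a[b]bc   (q0,b)→(q1,_,←)
state=q1 head=0 tape=__[a]_bc   (q1,a)→(q1,b,→)
state=q1 head=1 tape=__b[_]bc   (q1,_)→(q0,b,←)
state=q0 head=0 tape=__[b]bbc   (q0,b)→(q1,_,←)
state=q1 head=-1 tape=_[_]_bbc   (q1,_)→(q0,b,←)
state=q0 head=-2 tape=[_]b_bbc
At halt the head is at cell -2.

-2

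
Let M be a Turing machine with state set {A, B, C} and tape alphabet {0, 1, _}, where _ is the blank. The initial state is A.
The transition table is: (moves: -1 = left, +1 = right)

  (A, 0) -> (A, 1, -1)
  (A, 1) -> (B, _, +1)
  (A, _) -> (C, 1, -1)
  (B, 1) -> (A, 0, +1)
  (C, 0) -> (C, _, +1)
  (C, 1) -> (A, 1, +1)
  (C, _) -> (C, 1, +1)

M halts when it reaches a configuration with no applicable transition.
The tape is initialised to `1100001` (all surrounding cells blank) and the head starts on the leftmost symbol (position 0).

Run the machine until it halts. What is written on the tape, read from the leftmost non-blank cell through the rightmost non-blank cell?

state=A head=0 tape=_[1]100001   (A,1)→(B,_,+1)
state=B head=1 tape=__[1]00001   (B,1)→(A,0,+1)
state=A head=2 tape=__0[0]0001   (A,0)→(A,1,-1)
state=A head=1 tape=__[0]10001   (A,0)→(A,1,-1)
state=A head=0 tape=_[_]110001   (A,_)→(C,1,-1)
state=C head=-1 tape=[_]1110001   (C,_)→(C,1,+1)
state=C head=0 tape=1[1]110001   (C,1)→(A,1,+1)
state=A head=1 tape=11[1]10001   (A,1)→(B,_,+1)
state=B head=2 tape=11_[1]0001   (B,1)→(A,0,+1)
state=A head=3 tape=11_0[0]001   (A,0)→(A,1,-1)
state=A head=2 tape=11_[0]1001   (A,0)→(A,1,-1)
state=A head=1 tape=11[_]11001   (A,_)→(C,1,-1)
state=C head=0 tape=1[1]111001   (C,1)→(A,1,+1)
state=A head=1 tape=11[1]11001   (A,1)→(B,_,+1)
state=B head=2 tape=11_[1]1001   (B,1)→(A,0,+1)
state=A head=3 tape=11_0[1]001   (A,1)→(B,_,+1)
state=B head=4 tape=11_0_[0]01
The non-blank tape span at halt is 11_0_001.

11_0_001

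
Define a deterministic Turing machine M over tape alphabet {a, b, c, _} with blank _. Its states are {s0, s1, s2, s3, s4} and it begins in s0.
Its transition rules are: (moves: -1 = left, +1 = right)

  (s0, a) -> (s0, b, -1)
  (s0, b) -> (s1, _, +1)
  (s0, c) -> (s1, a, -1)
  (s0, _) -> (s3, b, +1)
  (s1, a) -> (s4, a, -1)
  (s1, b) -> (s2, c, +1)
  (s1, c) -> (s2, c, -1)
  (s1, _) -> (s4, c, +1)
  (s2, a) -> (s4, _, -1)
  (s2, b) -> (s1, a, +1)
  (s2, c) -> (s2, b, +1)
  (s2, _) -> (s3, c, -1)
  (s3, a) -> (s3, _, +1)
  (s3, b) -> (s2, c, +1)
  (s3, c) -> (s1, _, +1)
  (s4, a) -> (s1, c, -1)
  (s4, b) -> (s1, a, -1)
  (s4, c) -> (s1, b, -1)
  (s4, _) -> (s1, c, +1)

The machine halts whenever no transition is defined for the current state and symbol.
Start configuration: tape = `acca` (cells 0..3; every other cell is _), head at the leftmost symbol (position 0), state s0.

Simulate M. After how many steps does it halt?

s0 | __[a]cca   read a → write b, move -1, go to s0
s0 | _[_]bcca   read _ → write b, move +1, go to s3
s3 | _b[b]cca   read b → write c, move +1, go to s2
s2 | _bc[c]ca   read c → write b, move +1, go to s2
s2 | _bcb[c]a   read c → write b, move +1, go to s2
s2 | _bcbb[a]   read a → write _, move -1, go to s4
s4 | _bcb[b]_   read b → write a, move -1, go to s1
s1 | _bc[b]a_   read b → write c, move +1, go to s2
s2 | _bcc[a]_   read a → write _, move -1, go to s4
s4 | _bc[c]__   read c → write b, move -1, go to s1
s1 | _b[c]b__   read c → write c, move -1, go to s2
s2 | _[b]cb__   read b → write a, move +1, go to s1
s1 | _a[c]b__   read c → write c, move -1, go to s2
s2 | _[a]cb__   read a → write _, move -1, go to s4
s4 | [_]_cb__   read _ → write c, move +1, go to s1
s1 | c[_]cb__   read _ → write c, move +1, go to s4
s4 | cc[c]b__   read c → write b, move -1, go to s1
s1 | c[c]bb__   read c → write c, move -1, go to s2
s2 | [c]cbb__   read c → write b, move +1, go to s2
s2 | b[c]bb__   read c → write b, move +1, go to s2
s2 | bb[b]b__   read b → write a, move +1, go to s1
s1 | bba[b]__   read b → write c, move +1, go to s2
s2 | bbac[_]_   read _ → write c, move -1, go to s3
s3 | bba[c]c_   read c → write _, move +1, go to s1
s1 | bba_[c]_   read c → write c, move -1, go to s2
s2 | bba[_]c_   read _ → write c, move -1, go to s3
s3 | bb[a]cc_   read a → write _, move +1, go to s3
s3 | bb_[c]c_   read c → write _, move +1, go to s1
s1 | bb__[c]_   read c → write c, move -1, go to s2
s2 | bb_[_]c_   read _ → write c, move -1, go to s3
s3 | bb[_]cc_
M halts after 30 transitions.

30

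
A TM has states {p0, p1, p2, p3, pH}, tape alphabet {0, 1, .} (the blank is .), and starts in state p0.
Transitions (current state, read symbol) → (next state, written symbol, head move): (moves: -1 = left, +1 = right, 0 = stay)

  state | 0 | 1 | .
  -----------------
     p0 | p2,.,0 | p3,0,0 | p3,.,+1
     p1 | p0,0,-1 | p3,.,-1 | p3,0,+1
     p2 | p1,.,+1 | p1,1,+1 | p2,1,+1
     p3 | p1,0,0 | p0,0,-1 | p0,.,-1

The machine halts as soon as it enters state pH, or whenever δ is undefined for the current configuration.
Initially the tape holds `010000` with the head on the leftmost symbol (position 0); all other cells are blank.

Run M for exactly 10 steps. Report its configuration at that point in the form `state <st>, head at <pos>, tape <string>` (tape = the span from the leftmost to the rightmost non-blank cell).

state p0, head at -1, tape 000000

p0 | .[0]10000   read 0 → write ., move 0, go to p2
p2 | .[.]10000   read . → write 1, move +1, go to p2
p2 | .1[1]0000   read 1 → write 1, move +1, go to p1
p1 | .11[0]000   read 0 → write 0, move -1, go to p0
p0 | .1[1]0000   read 1 → write 0, move 0, go to p3
p3 | .1[0]0000   read 0 → write 0, move 0, go to p1
p1 | .1[0]0000   read 0 → write 0, move -1, go to p0
p0 | .[1]00000   read 1 → write 0, move 0, go to p3
p3 | .[0]00000   read 0 → write 0, move 0, go to p1
p1 | .[0]00000   read 0 → write 0, move -1, go to p0
p0 | [.]000000
After 10 steps: state p0, head at -1, tape 000000.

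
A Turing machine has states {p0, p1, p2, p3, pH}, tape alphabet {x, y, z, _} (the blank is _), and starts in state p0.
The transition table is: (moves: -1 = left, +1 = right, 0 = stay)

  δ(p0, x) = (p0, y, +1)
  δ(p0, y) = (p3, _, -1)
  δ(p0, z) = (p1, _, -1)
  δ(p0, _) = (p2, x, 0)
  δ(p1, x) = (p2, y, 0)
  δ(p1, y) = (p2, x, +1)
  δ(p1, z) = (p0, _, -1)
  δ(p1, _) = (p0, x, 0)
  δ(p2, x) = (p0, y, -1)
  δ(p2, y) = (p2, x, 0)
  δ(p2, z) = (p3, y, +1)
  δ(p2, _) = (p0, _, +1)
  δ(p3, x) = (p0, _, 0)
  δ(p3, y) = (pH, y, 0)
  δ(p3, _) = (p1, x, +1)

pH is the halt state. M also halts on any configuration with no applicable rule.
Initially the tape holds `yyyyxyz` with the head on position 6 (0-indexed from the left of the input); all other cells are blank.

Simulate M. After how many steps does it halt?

10

p0 | yyyyxy[z]_   read z → write _, move -1, go to p1
p1 | yyyyx[y]__   read y → write x, move +1, go to p2
p2 | yyyyxx[_]_   read _ → write _, move +1, go to p0
p0 | yyyyxx_[_]   read _ → write x, move 0, go to p2
p2 | yyyyxx_[x]   read x → write y, move -1, go to p0
p0 | yyyyxx[_]y   read _ → write x, move 0, go to p2
p2 | yyyyxx[x]y   read x → write y, move -1, go to p0
p0 | yyyyx[x]yy   read x → write y, move +1, go to p0
p0 | yyyyxy[y]y   read y → write _, move -1, go to p3
p3 | yyyyx[y]_y   read y → write y, move 0, go to pH
pH | yyyyx[y]_y
M halts after 10 transitions.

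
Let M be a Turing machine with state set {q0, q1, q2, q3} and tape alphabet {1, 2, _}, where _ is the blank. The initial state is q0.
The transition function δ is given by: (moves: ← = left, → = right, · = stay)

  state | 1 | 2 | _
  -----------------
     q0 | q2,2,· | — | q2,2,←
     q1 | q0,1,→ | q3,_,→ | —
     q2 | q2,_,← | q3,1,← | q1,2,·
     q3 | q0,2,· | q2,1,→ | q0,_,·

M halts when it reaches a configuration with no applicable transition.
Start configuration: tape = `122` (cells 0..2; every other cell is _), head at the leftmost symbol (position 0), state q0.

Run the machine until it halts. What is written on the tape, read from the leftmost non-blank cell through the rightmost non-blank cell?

state=q0 head=0 tape=__[1]22   (q0,1)→(q2,2,·)
state=q2 head=0 tape=__[2]22   (q2,2)→(q3,1,←)
state=q3 head=-1 tape=_[_]122   (q3,_)→(q0,_,·)
state=q0 head=-1 tape=_[_]122   (q0,_)→(q2,2,←)
state=q2 head=-2 tape=[_]2122   (q2,_)→(q1,2,·)
state=q1 head=-2 tape=[2]2122   (q1,2)→(q3,_,→)
state=q3 head=-1 tape=_[2]122   (q3,2)→(q2,1,→)
state=q2 head=0 tape=_1[1]22   (q2,1)→(q2,_,←)
state=q2 head=-1 tape=_[1]_22   (q2,1)→(q2,_,←)
state=q2 head=-2 tape=[_]__22   (q2,_)→(q1,2,·)
state=q1 head=-2 tape=[2]__22   (q1,2)→(q3,_,→)
state=q3 head=-1 tape=_[_]_22   (q3,_)→(q0,_,·)
state=q0 head=-1 tape=_[_]_22   (q0,_)→(q2,2,←)
state=q2 head=-2 tape=[_]2_22   (q2,_)→(q1,2,·)
state=q1 head=-2 tape=[2]2_22   (q1,2)→(q3,_,→)
state=q3 head=-1 tape=_[2]_22   (q3,2)→(q2,1,→)
state=q2 head=0 tape=_1[_]22   (q2,_)→(q1,2,·)
state=q1 head=0 tape=_1[2]22   (q1,2)→(q3,_,→)
state=q3 head=1 tape=_1_[2]2   (q3,2)→(q2,1,→)
state=q2 head=2 tape=_1_1[2]   (q2,2)→(q3,1,←)
state=q3 head=1 tape=_1_[1]1   (q3,1)→(q0,2,·)
state=q0 head=1 tape=_1_[2]1
The non-blank tape span at halt is 1_21.

1_21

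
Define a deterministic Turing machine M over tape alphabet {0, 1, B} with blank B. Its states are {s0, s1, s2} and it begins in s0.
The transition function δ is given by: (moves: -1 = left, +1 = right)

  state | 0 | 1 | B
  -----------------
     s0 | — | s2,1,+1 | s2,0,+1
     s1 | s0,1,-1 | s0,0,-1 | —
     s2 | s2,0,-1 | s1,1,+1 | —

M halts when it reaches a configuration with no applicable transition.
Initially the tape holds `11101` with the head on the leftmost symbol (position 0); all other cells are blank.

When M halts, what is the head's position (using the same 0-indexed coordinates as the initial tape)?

5

s0 | [1]1101B   read 1 → write 1, move +1, go to s2
s2 | 1[1]101B   read 1 → write 1, move +1, go to s1
s1 | 11[1]01B   read 1 → write 0, move -1, go to s0
s0 | 1[1]001B   read 1 → write 1, move +1, go to s2
s2 | 11[0]01B   read 0 → write 0, move -1, go to s2
s2 | 1[1]001B   read 1 → write 1, move +1, go to s1
s1 | 11[0]01B   read 0 → write 1, move -1, go to s0
s0 | 1[1]101B   read 1 → write 1, move +1, go to s2
s2 | 11[1]01B   read 1 → write 1, move +1, go to s1
s1 | 111[0]1B   read 0 → write 1, move -1, go to s0
s0 | 11[1]11B   read 1 → write 1, move +1, go to s2
s2 | 111[1]1B   read 1 → write 1, move +1, go to s1
s1 | 1111[1]B   read 1 → write 0, move -1, go to s0
s0 | 111[1]0B   read 1 → write 1, move +1, go to s2
s2 | 1111[0]B   read 0 → write 0, move -1, go to s2
s2 | 111[1]0B   read 1 → write 1, move +1, go to s1
s1 | 1111[0]B   read 0 → write 1, move -1, go to s0
s0 | 111[1]1B   read 1 → write 1, move +1, go to s2
s2 | 1111[1]B   read 1 → write 1, move +1, go to s1
s1 | 11111[B]
At halt the head is at cell 5.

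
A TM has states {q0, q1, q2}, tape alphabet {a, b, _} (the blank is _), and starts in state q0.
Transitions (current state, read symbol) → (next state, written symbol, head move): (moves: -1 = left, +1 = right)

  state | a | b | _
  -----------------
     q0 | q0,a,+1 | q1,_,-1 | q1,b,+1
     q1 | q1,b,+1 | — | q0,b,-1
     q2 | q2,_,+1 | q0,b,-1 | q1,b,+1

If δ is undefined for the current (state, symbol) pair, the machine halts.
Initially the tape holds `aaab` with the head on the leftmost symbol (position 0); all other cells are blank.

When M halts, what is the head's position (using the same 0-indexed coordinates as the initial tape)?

-1

state=q0 head=0 tape=__[a]aab   (q0,a)→(q0,a,+1)
state=q0 head=1 tape=__a[a]ab   (q0,a)→(q0,a,+1)
state=q0 head=2 tape=__aa[a]b   (q0,a)→(q0,a,+1)
state=q0 head=3 tape=__aaa[b]   (q0,b)→(q1,_,-1)
state=q1 head=2 tape=__aa[a]_   (q1,a)→(q1,b,+1)
state=q1 head=3 tape=__aab[_]   (q1,_)→(q0,b,-1)
state=q0 head=2 tape=__aa[b]b   (q0,b)→(q1,_,-1)
state=q1 head=1 tape=__a[a]_b   (q1,a)→(q1,b,+1)
state=q1 head=2 tape=__ab[_]b   (q1,_)→(q0,b,-1)
state=q0 head=1 tape=__a[b]bb   (q0,b)→(q1,_,-1)
state=q1 head=0 tape=__[a]_bb   (q1,a)→(q1,b,+1)
state=q1 head=1 tape=__b[_]bb   (q1,_)→(q0,b,-1)
state=q0 head=0 tape=__[b]bbb   (q0,b)→(q1,_,-1)
state=q1 head=-1 tape=_[_]_bbb   (q1,_)→(q0,b,-1)
state=q0 head=-2 tape=[_]b_bbb   (q0,_)→(q1,b,+1)
state=q1 head=-1 tape=b[b]_bbb
At halt the head is at cell -1.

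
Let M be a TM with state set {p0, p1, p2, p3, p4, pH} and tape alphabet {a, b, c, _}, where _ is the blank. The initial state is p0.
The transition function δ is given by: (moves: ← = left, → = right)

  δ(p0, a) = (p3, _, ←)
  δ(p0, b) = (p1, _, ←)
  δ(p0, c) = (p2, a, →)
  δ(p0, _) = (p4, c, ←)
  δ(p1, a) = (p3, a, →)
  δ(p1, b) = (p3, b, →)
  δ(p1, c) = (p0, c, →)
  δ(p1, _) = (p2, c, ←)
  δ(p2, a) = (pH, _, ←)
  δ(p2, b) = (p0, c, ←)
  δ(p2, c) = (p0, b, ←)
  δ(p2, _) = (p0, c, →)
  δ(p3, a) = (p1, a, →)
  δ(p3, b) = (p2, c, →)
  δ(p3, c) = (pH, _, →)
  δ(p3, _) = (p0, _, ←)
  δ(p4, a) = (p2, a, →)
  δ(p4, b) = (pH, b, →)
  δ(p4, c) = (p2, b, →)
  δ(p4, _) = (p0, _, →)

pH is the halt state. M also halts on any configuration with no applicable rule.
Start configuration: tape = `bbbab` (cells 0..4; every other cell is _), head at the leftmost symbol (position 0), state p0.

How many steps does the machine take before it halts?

state=p0 head=0 tape=__[b]bbab   (p0,b)→(p1,_,←)
state=p1 head=-1 tape=_[_]_bbab   (p1,_)→(p2,c,←)
state=p2 head=-2 tape=[_]c_bbab   (p2,_)→(p0,c,→)
state=p0 head=-1 tape=c[c]_bbab   (p0,c)→(p2,a,→)
state=p2 head=0 tape=ca[_]bbab   (p2,_)→(p0,c,→)
state=p0 head=1 tape=cac[b]bab   (p0,b)→(p1,_,←)
state=p1 head=0 tape=ca[c]_bab   (p1,c)→(p0,c,→)
state=p0 head=1 tape=cac[_]bab   (p0,_)→(p4,c,←)
state=p4 head=0 tape=ca[c]cbab   (p4,c)→(p2,b,→)
state=p2 head=1 tape=cab[c]bab   (p2,c)→(p0,b,←)
state=p0 head=0 tape=ca[b]bbab   (p0,b)→(p1,_,←)
state=p1 head=-1 tape=c[a]_bbab   (p1,a)→(p3,a,→)
state=p3 head=0 tape=ca[_]bbab   (p3,_)→(p0,_,←)
state=p0 head=-1 tape=c[a]_bbab   (p0,a)→(p3,_,←)
state=p3 head=-2 tape=[c]__bbab   (p3,c)→(pH,_,→)
state=pH head=-1 tape=_[_]_bbab
M halts after 15 transitions.

15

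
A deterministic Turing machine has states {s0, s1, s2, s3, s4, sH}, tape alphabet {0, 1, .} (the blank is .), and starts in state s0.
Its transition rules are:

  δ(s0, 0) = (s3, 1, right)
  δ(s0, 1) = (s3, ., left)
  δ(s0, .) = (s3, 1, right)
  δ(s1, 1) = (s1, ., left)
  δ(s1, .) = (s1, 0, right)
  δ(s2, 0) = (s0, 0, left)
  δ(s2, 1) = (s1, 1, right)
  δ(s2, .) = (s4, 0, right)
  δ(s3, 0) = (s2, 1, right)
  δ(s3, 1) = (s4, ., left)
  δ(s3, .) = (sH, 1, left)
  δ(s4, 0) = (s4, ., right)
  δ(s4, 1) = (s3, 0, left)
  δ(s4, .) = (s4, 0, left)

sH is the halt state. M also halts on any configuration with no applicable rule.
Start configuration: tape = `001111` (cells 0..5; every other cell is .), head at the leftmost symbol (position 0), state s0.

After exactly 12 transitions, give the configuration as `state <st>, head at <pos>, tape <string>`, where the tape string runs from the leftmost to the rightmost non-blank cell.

state s1, head at 4, tape 0000011

s0 | .[0]01111   read 0 → write 1, move right, go to s3
s3 | .1[0]1111   read 0 → write 1, move right, go to s2
s2 | .11[1]111   read 1 → write 1, move right, go to s1
s1 | .111[1]11   read 1 → write ., move left, go to s1
s1 | .11[1].11   read 1 → write ., move left, go to s1
s1 | .1[1]..11   read 1 → write ., move left, go to s1
s1 | .[1]...11   read 1 → write ., move left, go to s1
s1 | [.]....11   read . → write 0, move right, go to s1
s1 | 0[.]...11   read . → write 0, move right, go to s1
s1 | 00[.]..11   read . → write 0, move right, go to s1
s1 | 000[.].11   read . → write 0, move right, go to s1
s1 | 0000[.]11   read . → write 0, move right, go to s1
s1 | 00000[1]1
After 12 steps: state s1, head at 4, tape 0000011.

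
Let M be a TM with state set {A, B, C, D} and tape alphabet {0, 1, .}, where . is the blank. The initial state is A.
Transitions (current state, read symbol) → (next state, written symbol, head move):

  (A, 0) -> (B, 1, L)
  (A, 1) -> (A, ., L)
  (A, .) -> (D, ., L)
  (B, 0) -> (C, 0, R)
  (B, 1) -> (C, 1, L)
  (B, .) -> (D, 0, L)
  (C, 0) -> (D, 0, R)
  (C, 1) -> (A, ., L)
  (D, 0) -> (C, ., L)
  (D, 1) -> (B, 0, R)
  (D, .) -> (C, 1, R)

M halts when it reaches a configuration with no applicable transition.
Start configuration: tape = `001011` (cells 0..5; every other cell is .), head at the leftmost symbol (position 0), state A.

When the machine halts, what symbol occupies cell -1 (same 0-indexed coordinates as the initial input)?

1

A | ...[0]01011   read 0 → write 1, move L, go to B
B | ..[.]101011   read . → write 0, move L, go to D
D | .[.]0101011   read . → write 1, move R, go to C
C | .1[0]101011   read 0 → write 0, move R, go to D
D | .10[1]01011   read 1 → write 0, move R, go to B
B | .100[0]1011   read 0 → write 0, move R, go to C
C | .1000[1]011   read 1 → write ., move L, go to A
A | .100[0].011   read 0 → write 1, move L, go to B
B | .10[0]1.011   read 0 → write 0, move R, go to C
C | .100[1].011   read 1 → write ., move L, go to A
A | .10[0]..011   read 0 → write 1, move L, go to B
B | .1[0]1..011   read 0 → write 0, move R, go to C
C | .10[1]..011   read 1 → write ., move L, go to A
A | .1[0]...011   read 0 → write 1, move L, go to B
B | .[1]1...011   read 1 → write 1, move L, go to C
C | [.]11...011
Cell -1 holds 1 when M halts.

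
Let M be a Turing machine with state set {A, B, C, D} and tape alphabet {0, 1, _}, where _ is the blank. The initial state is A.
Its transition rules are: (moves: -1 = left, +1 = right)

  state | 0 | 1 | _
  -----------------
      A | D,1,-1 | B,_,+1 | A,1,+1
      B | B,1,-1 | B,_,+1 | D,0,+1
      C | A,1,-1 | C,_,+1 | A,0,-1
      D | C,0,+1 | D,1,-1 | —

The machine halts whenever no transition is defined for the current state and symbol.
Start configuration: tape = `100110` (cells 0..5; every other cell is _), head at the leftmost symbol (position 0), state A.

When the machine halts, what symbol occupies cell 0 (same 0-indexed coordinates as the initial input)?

0

A | [1]00110__   read 1 → write _, move +1, go to B
B | _[0]0110__   read 0 → write 1, move -1, go to B
B | [_]10110__   read _ → write 0, move +1, go to D
D | 0[1]0110__   read 1 → write 1, move -1, go to D
D | [0]10110__   read 0 → write 0, move +1, go to C
C | 0[1]0110__   read 1 → write _, move +1, go to C
C | 0_[0]110__   read 0 → write 1, move -1, go to A
A | 0[_]1110__   read _ → write 1, move +1, go to A
A | 01[1]110__   read 1 → write _, move +1, go to B
B | 01_[1]10__   read 1 → write _, move +1, go to B
B | 01__[1]0__   read 1 → write _, move +1, go to B
B | 01___[0]__   read 0 → write 1, move -1, go to B
B | 01__[_]1__   read _ → write 0, move +1, go to D
D | 01__0[1]__   read 1 → write 1, move -1, go to D
D | 01__[0]1__   read 0 → write 0, move +1, go to C
C | 01__0[1]__   read 1 → write _, move +1, go to C
C | 01__0_[_]_   read _ → write 0, move -1, go to A
A | 01__0[_]0_   read _ → write 1, move +1, go to A
A | 01__01[0]_   read 0 → write 1, move -1, go to D
D | 01__0[1]1_   read 1 → write 1, move -1, go to D
D | 01__[0]11_   read 0 → write 0, move +1, go to C
C | 01__0[1]1_   read 1 → write _, move +1, go to C
C | 01__0_[1]_   read 1 → write _, move +1, go to C
C | 01__0__[_]   read _ → write 0, move -1, go to A
A | 01__0_[_]0   read _ → write 1, move +1, go to A
A | 01__0_1[0]   read 0 → write 1, move -1, go to D
D | 01__0_[1]1   read 1 → write 1, move -1, go to D
D | 01__0[_]11
Cell 0 holds 0 when M halts.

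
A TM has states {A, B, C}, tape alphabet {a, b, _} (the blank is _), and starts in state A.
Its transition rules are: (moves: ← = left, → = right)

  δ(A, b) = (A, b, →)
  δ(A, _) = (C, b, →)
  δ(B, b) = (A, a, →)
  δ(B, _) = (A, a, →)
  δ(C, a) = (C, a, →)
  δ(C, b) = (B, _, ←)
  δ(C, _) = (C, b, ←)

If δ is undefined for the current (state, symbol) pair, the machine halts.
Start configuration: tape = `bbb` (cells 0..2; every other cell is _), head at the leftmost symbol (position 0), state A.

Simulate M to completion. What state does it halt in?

state=A head=0 tape=[b]bb___   (A,b)→(A,b,→)
state=A head=1 tape=b[b]b___   (A,b)→(A,b,→)
state=A head=2 tape=bb[b]___   (A,b)→(A,b,→)
state=A head=3 tape=bbb[_]__   (A,_)→(C,b,→)
state=C head=4 tape=bbbb[_]_   (C,_)→(C,b,←)
state=C head=3 tape=bbb[b]b_   (C,b)→(B,_,←)
state=B head=2 tape=bb[b]_b_   (B,b)→(A,a,→)
state=A head=3 tape=bba[_]b_   (A,_)→(C,b,→)
state=C head=4 tape=bbab[b]_   (C,b)→(B,_,←)
state=B head=3 tape=bba[b]__   (B,b)→(A,a,→)
state=A head=4 tape=bbaa[_]_   (A,_)→(C,b,→)
state=C head=5 tape=bbaab[_]   (C,_)→(C,b,←)
state=C head=4 tape=bbaa[b]b   (C,b)→(B,_,←)
state=B head=3 tape=bba[a]_b
No transition is defined for (B, a); M halts in state B.

B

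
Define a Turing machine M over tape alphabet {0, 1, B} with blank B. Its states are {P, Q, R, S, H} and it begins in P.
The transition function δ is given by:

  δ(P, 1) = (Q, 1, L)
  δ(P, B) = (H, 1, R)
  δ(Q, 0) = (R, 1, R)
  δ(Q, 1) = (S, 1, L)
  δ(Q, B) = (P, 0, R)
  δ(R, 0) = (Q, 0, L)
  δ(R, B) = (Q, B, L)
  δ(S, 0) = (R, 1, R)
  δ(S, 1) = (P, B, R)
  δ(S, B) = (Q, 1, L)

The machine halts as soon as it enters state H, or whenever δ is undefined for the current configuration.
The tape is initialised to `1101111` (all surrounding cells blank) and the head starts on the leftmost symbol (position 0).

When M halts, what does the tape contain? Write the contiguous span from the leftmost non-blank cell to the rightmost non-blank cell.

11101111

state=P head=0 tape=B[1]101111   (P,1)→(Q,1,L)
state=Q head=-1 tape=[B]1101111   (Q,B)→(P,0,R)
state=P head=0 tape=0[1]101111   (P,1)→(Q,1,L)
state=Q head=-1 tape=[0]1101111   (Q,0)→(R,1,R)
state=R head=0 tape=1[1]101111
The non-blank tape span at halt is 11101111.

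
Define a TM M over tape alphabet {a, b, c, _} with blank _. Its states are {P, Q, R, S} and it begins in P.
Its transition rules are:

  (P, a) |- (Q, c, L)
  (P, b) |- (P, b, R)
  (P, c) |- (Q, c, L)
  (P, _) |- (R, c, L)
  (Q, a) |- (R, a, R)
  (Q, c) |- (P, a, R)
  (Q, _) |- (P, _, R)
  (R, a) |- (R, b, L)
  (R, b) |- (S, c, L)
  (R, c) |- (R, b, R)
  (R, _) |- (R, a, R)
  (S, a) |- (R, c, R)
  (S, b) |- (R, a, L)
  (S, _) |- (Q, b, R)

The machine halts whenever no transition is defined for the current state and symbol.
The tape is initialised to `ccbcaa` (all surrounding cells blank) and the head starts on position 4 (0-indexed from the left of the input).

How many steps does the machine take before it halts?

P | ccbc[a]a   read a → write c, move L, go to Q
Q | ccb[c]ca   read c → write a, move R, go to P
P | ccba[c]a   read c → write c, move L, go to Q
Q | ccb[a]ca   read a → write a, move R, go to R
R | ccba[c]a   read c → write b, move R, go to R
R | ccbab[a]   read a → write b, move L, go to R
R | ccba[b]b   read b → write c, move L, go to S
S | ccb[a]cb   read a → write c, move R, go to R
R | ccbc[c]b   read c → write b, move R, go to R
R | ccbcb[b]   read b → write c, move L, go to S
S | ccbc[b]c   read b → write a, move L, go to R
R | ccb[c]ac   read c → write b, move R, go to R
R | ccbb[a]c   read a → write b, move L, go to R
R | ccb[b]bc   read b → write c, move L, go to S
S | cc[b]cbc   read b → write a, move L, go to R
R | c[c]acbc   read c → write b, move R, go to R
R | cb[a]cbc   read a → write b, move L, go to R
R | c[b]bcbc   read b → write c, move L, go to S
S | [c]cbcbc
M halts after 18 transitions.

18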